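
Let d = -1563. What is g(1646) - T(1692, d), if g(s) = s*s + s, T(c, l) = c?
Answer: 2709270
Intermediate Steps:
g(s) = s + s² (g(s) = s² + s = s + s²)
g(1646) - T(1692, d) = 1646*(1 + 1646) - 1*1692 = 1646*1647 - 1692 = 2710962 - 1692 = 2709270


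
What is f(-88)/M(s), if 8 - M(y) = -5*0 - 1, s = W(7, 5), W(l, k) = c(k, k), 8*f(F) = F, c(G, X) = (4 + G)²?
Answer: -11/9 ≈ -1.2222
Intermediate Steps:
f(F) = F/8
W(l, k) = (4 + k)²
s = 81 (s = (4 + 5)² = 9² = 81)
M(y) = 9 (M(y) = 8 - (-5*0 - 1) = 8 - (0 - 1) = 8 - 1*(-1) = 8 + 1 = 9)
f(-88)/M(s) = ((⅛)*(-88))/9 = -11*⅑ = -11/9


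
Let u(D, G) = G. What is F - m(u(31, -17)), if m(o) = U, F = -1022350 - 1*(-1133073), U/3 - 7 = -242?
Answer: 111428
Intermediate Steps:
U = -705 (U = 21 + 3*(-242) = 21 - 726 = -705)
F = 110723 (F = -1022350 + 1133073 = 110723)
m(o) = -705
F - m(u(31, -17)) = 110723 - 1*(-705) = 110723 + 705 = 111428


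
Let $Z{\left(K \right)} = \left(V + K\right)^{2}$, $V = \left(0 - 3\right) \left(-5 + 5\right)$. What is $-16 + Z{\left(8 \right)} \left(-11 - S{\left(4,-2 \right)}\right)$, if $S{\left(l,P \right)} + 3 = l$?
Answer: $-784$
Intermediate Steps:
$S{\left(l,P \right)} = -3 + l$
$V = 0$ ($V = \left(-3\right) 0 = 0$)
$Z{\left(K \right)} = K^{2}$ ($Z{\left(K \right)} = \left(0 + K\right)^{2} = K^{2}$)
$-16 + Z{\left(8 \right)} \left(-11 - S{\left(4,-2 \right)}\right) = -16 + 8^{2} \left(-11 - \left(-3 + 4\right)\right) = -16 + 64 \left(-11 - 1\right) = -16 + 64 \left(-12\right) = -16 - 768 = -784$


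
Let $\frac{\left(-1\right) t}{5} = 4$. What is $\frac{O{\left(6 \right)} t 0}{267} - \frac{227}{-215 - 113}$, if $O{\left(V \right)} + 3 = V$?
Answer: $\frac{227}{328} \approx 0.69207$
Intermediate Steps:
$O{\left(V \right)} = -3 + V$
$t = -20$ ($t = \left(-5\right) 4 = -20$)
$\frac{O{\left(6 \right)} t 0}{267} - \frac{227}{-215 - 113} = \frac{\left(-3 + 6\right) \left(-20\right) 0}{267} - \frac{227}{-215 - 113} = 3 \left(-20\right) 0 \cdot \frac{1}{267} - \frac{227}{-215 - 113} = \left(-60\right) 0 \cdot \frac{1}{267} - \frac{227}{-328} = 0 \cdot \frac{1}{267} - - \frac{227}{328} = 0 + \frac{227}{328} = \frac{227}{328}$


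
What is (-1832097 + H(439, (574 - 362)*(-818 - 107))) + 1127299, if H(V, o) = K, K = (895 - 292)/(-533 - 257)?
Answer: -556791023/790 ≈ -7.0480e+5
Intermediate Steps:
K = -603/790 (K = 603/(-790) = 603*(-1/790) = -603/790 ≈ -0.76329)
H(V, o) = -603/790
(-1832097 + H(439, (574 - 362)*(-818 - 107))) + 1127299 = (-1832097 - 603/790) + 1127299 = -1447357233/790 + 1127299 = -556791023/790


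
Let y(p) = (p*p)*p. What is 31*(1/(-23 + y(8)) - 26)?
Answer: -394103/489 ≈ -805.94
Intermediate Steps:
y(p) = p**3 (y(p) = p**2*p = p**3)
31*(1/(-23 + y(8)) - 26) = 31*(1/(-23 + 8**3) - 26) = 31*(1/(-23 + 512) - 26) = 31*(1/489 - 26) = 31*(-12713/489) = -394103/489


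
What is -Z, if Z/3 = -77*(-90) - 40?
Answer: -20670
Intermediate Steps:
Z = 20670 (Z = 3*(-77*(-90) - 40) = 3*(6930 - 40) = 3*6890 = 20670)
-Z = -1*20670 = -20670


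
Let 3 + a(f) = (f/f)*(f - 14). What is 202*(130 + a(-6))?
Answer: 21614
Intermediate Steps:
a(f) = -17 + f (a(f) = -3 + (f/f)*(f - 14) = -3 + 1*(-14 + f) = -3 + (-14 + f) = -17 + f)
202*(130 + a(-6)) = 202*(130 + (-17 - 6)) = 202*(130 - 23) = 202*107 = 21614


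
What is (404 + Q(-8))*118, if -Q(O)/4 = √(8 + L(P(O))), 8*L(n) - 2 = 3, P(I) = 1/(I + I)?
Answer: 47672 - 118*√138 ≈ 46286.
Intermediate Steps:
P(I) = 1/(2*I)
L(n) = 5/8 (L(n) = ¼ + (⅛)*3 = ¼ + 3/8 = 5/8)
Q(O) = -√138 (Q(O) = -4*√(8 + 5/8) = -√138)
(404 + Q(-8))*118 = (404 - √138)*118 = 47672 - 118*√138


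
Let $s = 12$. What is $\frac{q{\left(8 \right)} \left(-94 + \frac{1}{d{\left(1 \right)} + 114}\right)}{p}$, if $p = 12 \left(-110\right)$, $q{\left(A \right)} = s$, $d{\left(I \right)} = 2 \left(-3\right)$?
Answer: $\frac{10151}{11880} \approx 0.85446$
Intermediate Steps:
$d{\left(I \right)} = -6$
$q{\left(A \right)} = 12$
$p = -1320$
$\frac{q{\left(8 \right)} \left(-94 + \frac{1}{d{\left(1 \right)} + 114}\right)}{p} = \frac{12 \left(-94 + \frac{1}{-6 + 114}\right)}{-1320} = 12 \left(-94 + \frac{1}{108}\right) \left(- \frac{1}{1320}\right) = 12 \left(- \frac{10151}{108}\right) \left(- \frac{1}{1320}\right) = \left(- \frac{10151}{9}\right) \left(- \frac{1}{1320}\right) = \frac{10151}{11880}$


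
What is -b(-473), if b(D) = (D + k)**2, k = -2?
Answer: -225625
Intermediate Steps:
b(D) = (-2 + D)**2 (b(D) = (D - 2)**2 = (-2 + D)**2)
-b(-473) = -(-2 - 473)**2 = -1*(-475)**2 = -1*225625 = -225625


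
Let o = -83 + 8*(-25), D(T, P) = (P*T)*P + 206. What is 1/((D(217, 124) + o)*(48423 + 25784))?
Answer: 1/247592768605 ≈ 4.0389e-12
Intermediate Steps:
D(T, P) = 206 + T*P**2 (D(T, P) = T*P**2 + 206 = 206 + T*P**2)
o = -283 (o = -83 - 200 = -283)
1/((D(217, 124) + o)*(48423 + 25784)) = 1/(((206 + 217*124**2) - 283)*(48423 + 25784)) = 1/(((206 + 217*15376) - 283)*74207) = 1/(((206 + 3336592) - 283)*74207) = 1/((3336798 - 283)*74207) = 1/(3336515*74207) = 1/247592768605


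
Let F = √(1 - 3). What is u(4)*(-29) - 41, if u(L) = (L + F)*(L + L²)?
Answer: -2361 - 580*I*√2 ≈ -2361.0 - 820.24*I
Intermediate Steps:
F = I*√2 (F = √(-2) = I*√2 ≈ 1.4142*I)
u(L) = (L + L²)*(L + I*√2) (u(L) = (L + I*√2)*(L + L²) = (L + L²)*(L + I*√2))
u(4)*(-29) - 41 = (4*(4 + 4² + I*√2 + I*4*√2))*(-29) - 41 = (4*(4 + 16 + I*√2 + 4*I*√2))*(-29) - 41 = (4*(20 + 5*I*√2))*(-29) - 41 = (80 + 20*I*√2)*(-29) - 41 = (-2320 - 580*I*√2) - 41 = -2361 - 580*I*√2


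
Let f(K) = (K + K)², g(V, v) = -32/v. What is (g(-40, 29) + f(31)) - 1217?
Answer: 76151/29 ≈ 2625.9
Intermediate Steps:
f(K) = 4*K² (f(K) = (2*K)² = 4*K²)
(g(-40, 29) + f(31)) - 1217 = (-32/29 + 4*31²) - 1217 = (-32*1/29 + 4*961) - 1217 = (-32/29 + 3844) - 1217 = 111444/29 - 1217 = 76151/29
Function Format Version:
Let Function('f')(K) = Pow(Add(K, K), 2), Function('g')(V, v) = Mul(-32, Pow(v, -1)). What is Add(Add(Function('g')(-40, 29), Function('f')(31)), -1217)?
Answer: Rational(76151, 29) ≈ 2625.9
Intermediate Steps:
Function('f')(K) = Mul(4, Pow(K, 2)) (Function('f')(K) = Pow(Mul(2, K), 2) = Mul(4, Pow(K, 2)))
Add(Add(Function('g')(-40, 29), Function('f')(31)), -1217) = Add(Add(Mul(-32, Pow(29, -1)), Mul(4, Pow(31, 2))), -1217) = Add(Add(Mul(-32, Rational(1, 29)), Mul(4, 961)), -1217) = Add(Add(Rational(-32, 29), 3844), -1217) = Add(Rational(111444, 29), -1217) = Rational(76151, 29)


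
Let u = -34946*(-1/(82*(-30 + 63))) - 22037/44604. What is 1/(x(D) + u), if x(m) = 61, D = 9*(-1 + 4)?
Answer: 20116404/1476950521 ≈ 0.013620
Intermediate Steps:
D = 27 (D = 9*3 = 27)
u = 249849877/20116404 (u = -34946/((-82*33)) - 22037*1/44604 = -34946/(-2706) - 22037/44604 = -34946*(-1/2706) - 22037/44604 = 17473/1353 - 22037/44604 = 249849877/20116404 ≈ 12.420)
1/(x(D) + u) = 1/(61 + 249849877/20116404) = 1/(1476950521/20116404) = 20116404/1476950521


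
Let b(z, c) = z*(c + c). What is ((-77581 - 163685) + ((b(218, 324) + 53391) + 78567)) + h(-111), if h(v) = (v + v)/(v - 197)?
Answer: 4921335/154 ≈ 31957.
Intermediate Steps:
b(z, c) = 2*c*z (b(z, c) = z*(2*c) = 2*c*z)
h(v) = 2*v/(-197 + v) (h(v) = (2*v)/(-197 + v) = 2*v/(-197 + v))
((-77581 - 163685) + ((b(218, 324) + 53391) + 78567)) + h(-111) = ((-77581 - 163685) + ((2*324*218 + 53391) + 78567)) + 2*(-111)/(-197 - 111) = (-241266 + ((141264 + 53391) + 78567)) + 2*(-111)/(-308) = (-241266 + (194655 + 78567)) + 2*(-111)*(-1/308) = (-241266 + 273222) + 111/154 = 31956 + 111/154 = 4921335/154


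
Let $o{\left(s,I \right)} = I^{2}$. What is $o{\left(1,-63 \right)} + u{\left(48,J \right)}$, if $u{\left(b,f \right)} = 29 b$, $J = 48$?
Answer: $5361$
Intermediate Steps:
$o{\left(1,-63 \right)} + u{\left(48,J \right)} = \left(-63\right)^{2} + 29 \cdot 48 = 3969 + 1392 = 5361$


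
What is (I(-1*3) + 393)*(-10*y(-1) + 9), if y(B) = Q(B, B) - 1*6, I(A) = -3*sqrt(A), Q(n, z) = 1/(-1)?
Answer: 31047 - 237*I*sqrt(3) ≈ 31047.0 - 410.5*I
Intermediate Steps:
Q(n, z) = -1
y(B) = -7 (y(B) = -1 - 1*6 = -1 - 6 = -7)
(I(-1*3) + 393)*(-10*y(-1) + 9) = (-3*I*sqrt(3) + 393)*(-10*(-7) + 9) = (-3*I*sqrt(3) + 393)*(70 + 9) = (-3*I*sqrt(3) + 393)*79 = (393 - 3*I*sqrt(3))*79 = 31047 - 237*I*sqrt(3)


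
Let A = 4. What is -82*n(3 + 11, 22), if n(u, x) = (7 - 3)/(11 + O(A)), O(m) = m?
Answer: -328/15 ≈ -21.867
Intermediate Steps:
n(u, x) = 4/15 (n(u, x) = (7 - 3)/(11 + 4) = 4/15)
-82*n(3 + 11, 22) = -82*4/15 = -328/15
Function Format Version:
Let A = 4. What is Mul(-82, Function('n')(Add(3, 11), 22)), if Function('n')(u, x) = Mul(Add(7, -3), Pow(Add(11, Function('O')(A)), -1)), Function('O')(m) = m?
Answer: Rational(-328, 15) ≈ -21.867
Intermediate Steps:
Function('n')(u, x) = Rational(4, 15) (Function('n')(u, x) = Mul(Add(7, -3), Pow(Add(11, 4), -1)) = Mul(4, Pow(15, -1)) = Mul(4, Rational(1, 15)) = Rational(4, 15))
Mul(-82, Function('n')(Add(3, 11), 22)) = Mul(-82, Rational(4, 15)) = Rational(-328, 15)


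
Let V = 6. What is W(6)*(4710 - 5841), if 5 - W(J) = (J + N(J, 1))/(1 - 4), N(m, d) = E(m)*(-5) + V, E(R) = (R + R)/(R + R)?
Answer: -8294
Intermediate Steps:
E(R) = 1 (E(R) = (2*R)/((2*R)) = (2*R)*(1/(2*R)) = 1)
N(m, d) = 1 (N(m, d) = 1*(-5) + 6 = -5 + 6 = 1)
W(J) = 16/3 + J/3 (W(J) = 5 - (J + 1)/(1 - 4) = 5 - (1 + J)/(-3) = 5 - (1 + J)*(-1)/3 = 5 - (-⅓ - J/3) = 5 + (⅓ + J/3) = 16/3 + J/3)
W(6)*(4710 - 5841) = (16/3 + (⅓)*6)*(4710 - 5841) = (16/3 + 2)*(-1131) = (22/3)*(-1131) = -8294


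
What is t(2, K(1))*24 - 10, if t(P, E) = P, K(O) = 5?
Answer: 38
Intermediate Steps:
t(2, K(1))*24 - 10 = 2*24 - 10 = 48 - 10 = 38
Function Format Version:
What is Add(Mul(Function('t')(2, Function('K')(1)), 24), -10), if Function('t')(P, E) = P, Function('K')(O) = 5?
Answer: 38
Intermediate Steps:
Add(Mul(Function('t')(2, Function('K')(1)), 24), -10) = Add(Mul(2, 24), -10) = Add(48, -10) = 38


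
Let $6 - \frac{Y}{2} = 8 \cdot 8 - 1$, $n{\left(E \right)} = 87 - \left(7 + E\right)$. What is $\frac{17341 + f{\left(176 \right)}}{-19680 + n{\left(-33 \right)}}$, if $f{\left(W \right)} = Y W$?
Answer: $\frac{2723}{19567} \approx 0.13916$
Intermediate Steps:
$n{\left(E \right)} = 80 - E$ ($n{\left(E \right)} = 87 - \left(7 + E\right) = 80 - E$)
$Y = -114$ ($Y = 12 - 2 \left(8 \cdot 8 - 1\right) = 12 - 2 \left(64 - 1\right) = 12 - 126 = -114$)
$f{\left(W \right)} = - 114 W$
$\frac{17341 + f{\left(176 \right)}}{-19680 + n{\left(-33 \right)}} = \frac{17341 - 20064}{-19680 + \left(80 - -33\right)} = \frac{17341 - 20064}{-19680 + \left(80 + 33\right)} = - \frac{2723}{-19680 + 113} = - \frac{2723}{-19567} = \left(-2723\right) \left(- \frac{1}{19567}\right) = \frac{2723}{19567}$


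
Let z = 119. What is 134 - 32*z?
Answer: -3674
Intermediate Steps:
134 - 32*z = 134 - 32*119 = 134 - 3808 = -3674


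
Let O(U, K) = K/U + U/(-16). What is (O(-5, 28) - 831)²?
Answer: 4476011409/6400 ≈ 6.9938e+5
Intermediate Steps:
O(U, K) = -U/16 + K/U (O(U, K) = K/U + U*(-1/16) = K/U - U/16 = -U/16 + K/U)
(O(-5, 28) - 831)² = ((-1/16*(-5) + 28/(-5)) - 831)² = ((5/16 + 28*(-⅕)) - 831)² = ((5/16 - 28/5) - 831)² = (-423/80 - 831)² = (-66903/80)² = 4476011409/6400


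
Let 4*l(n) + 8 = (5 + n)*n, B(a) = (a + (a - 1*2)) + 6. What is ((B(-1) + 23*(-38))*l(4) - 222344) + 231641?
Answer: 3193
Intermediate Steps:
B(a) = 4 + 2*a (B(a) = (a + (a - 2)) + 6 = (a + (-2 + a)) + 6 = (-2 + 2*a) + 6 = 4 + 2*a)
l(n) = -2 + n*(5 + n)/4 (l(n) = -2 + ((5 + n)*n)/4 = -2 + (n*(5 + n))/4 = -2 + n*(5 + n)/4)
((B(-1) + 23*(-38))*l(4) - 222344) + 231641 = (((4 + 2*(-1)) + 23*(-38))*(-2 + (¼)*4² + (5/4)*4) - 222344) + 231641 = (((4 - 2) - 874)*(-2 + (¼)*16 + 5) - 222344) + 231641 = ((2 - 874)*(-2 + 4 + 5) - 222344) + 231641 = (-872*7 - 222344) + 231641 = (-6104 - 222344) + 231641 = -228448 + 231641 = 3193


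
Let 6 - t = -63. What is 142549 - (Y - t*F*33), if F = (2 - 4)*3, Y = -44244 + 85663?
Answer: 87468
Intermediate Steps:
t = 69 (t = 6 - 1*(-63) = 6 + 63 = 69)
Y = 41419
F = -6 (F = -2*3 = -6)
142549 - (Y - t*F*33) = 142549 - (41419 - 69*(-6)*33) = 142549 - (41419 - (-414)*33) = 142549 - (41419 - 1*(-13662)) = 142549 - (41419 + 13662) = 142549 - 1*55081 = 142549 - 55081 = 87468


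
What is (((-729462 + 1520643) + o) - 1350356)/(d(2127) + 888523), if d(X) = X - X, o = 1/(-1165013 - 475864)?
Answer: -917537396476/1457956954671 ≈ -0.62933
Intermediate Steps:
o = -1/1640877 (o = 1/(-1640877) = -1/1640877 ≈ -6.0943e-7)
d(X) = 0
(((-729462 + 1520643) + o) - 1350356)/(d(2127) + 888523) = (((-729462 + 1520643) - 1/1640877) - 1350356)/(0 + 888523) = ((791181 - 1/1640877) - 1350356)/888523 = (1298230705736/1640877 - 1350356)*(1/888523) = -917537396476/1640877*1/888523 = -917537396476/1457956954671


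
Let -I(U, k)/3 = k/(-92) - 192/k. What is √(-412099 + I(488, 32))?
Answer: I*√217990297/23 ≈ 641.93*I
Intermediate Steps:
I(U, k) = 576/k + 3*k/92 (I(U, k) = -3*(k/(-92) - 192/k) = -3*(k*(-1/92) - 192/k) = -3*(-k/92 - 192/k) = -3*(-192/k - k/92) = 576/k + 3*k/92)
√(-412099 + I(488, 32)) = √(-412099 + (576/32 + (3/92)*32)) = √(-412099 + (576*(1/32) + 24/23)) = √(-412099 + (18 + 24/23)) = √(-412099 + 438/23) = √(-9477839/23) = I*√217990297/23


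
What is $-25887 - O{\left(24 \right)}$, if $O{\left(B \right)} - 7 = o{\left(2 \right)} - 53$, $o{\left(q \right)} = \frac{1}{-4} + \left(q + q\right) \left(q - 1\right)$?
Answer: $- \frac{103379}{4} \approx -25845.0$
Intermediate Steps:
$o{\left(q \right)} = - \frac{1}{4} + 2 q \left(-1 + q\right)$
$O{\left(B \right)} = - \frac{169}{4}$ ($O{\left(B \right)} = 7 - \frac{197}{4} = - \frac{169}{4}$)
$-25887 - O{\left(24 \right)} = -25887 - - \frac{169}{4} = -25887 + \frac{169}{4} = - \frac{103379}{4}$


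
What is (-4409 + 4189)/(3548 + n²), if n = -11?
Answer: -220/3669 ≈ -0.059962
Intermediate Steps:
(-4409 + 4189)/(3548 + n²) = (-4409 + 4189)/(3548 + (-11)²) = -220/(3548 + 121) = -220/3669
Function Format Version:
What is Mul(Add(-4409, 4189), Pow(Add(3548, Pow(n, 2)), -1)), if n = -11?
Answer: Rational(-220, 3669) ≈ -0.059962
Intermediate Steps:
Mul(Add(-4409, 4189), Pow(Add(3548, Pow(n, 2)), -1)) = Mul(Add(-4409, 4189), Pow(Add(3548, Pow(-11, 2)), -1)) = Mul(-220, Pow(Add(3548, 121), -1)) = Mul(-220, Pow(3669, -1)) = Mul(-220, Rational(1, 3669)) = Rational(-220, 3669)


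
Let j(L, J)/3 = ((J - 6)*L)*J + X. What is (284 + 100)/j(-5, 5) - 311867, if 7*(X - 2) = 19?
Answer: -4054215/13 ≈ -3.1186e+5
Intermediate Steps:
X = 33/7 (X = 2 + (⅐)*19 = 2 + 19/7 = 33/7 ≈ 4.7143)
j(L, J) = 99/7 + 3*J*L*(-6 + J) (j(L, J) = 3*(((J - 6)*L)*J + 33/7) = 3*(((-6 + J)*L)*J + 33/7) = 3*((L*(-6 + J))*J + 33/7) = 3*(J*L*(-6 + J) + 33/7) = 3*(33/7 + J*L*(-6 + J)) = 99/7 + 3*J*L*(-6 + J))
(284 + 100)/j(-5, 5) - 311867 = (284 + 100)/(99/7 - 18*5*(-5) + 3*(-5)*5²) - 311867 = 384/(99/7 + 450 + 3*(-5)*25) - 311867 = 384/(99/7 + 450 - 375) - 311867 = 384/(624/7) - 311867 = (7/624)*384 - 311867 = 56/13 - 311867 = -4054215/13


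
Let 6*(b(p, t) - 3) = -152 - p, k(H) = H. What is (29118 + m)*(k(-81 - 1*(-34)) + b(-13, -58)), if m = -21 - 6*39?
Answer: -3877263/2 ≈ -1.9386e+6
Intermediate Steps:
b(p, t) = -67/3 - p/6 (b(p, t) = 3 + (-152 - p)/6 = 3 + (-76/3 - p/6) = -67/3 - p/6)
m = -255 (m = -21 - 234 = -255)
(29118 + m)*(k(-81 - 1*(-34)) + b(-13, -58)) = (29118 - 255)*((-81 - 1*(-34)) + (-67/3 - 1/6*(-13))) = 28863*((-81 + 34) + (-67/3 + 13/6)) = 28863*(-47 - 121/6) = 28863*(-403/6) = -3877263/2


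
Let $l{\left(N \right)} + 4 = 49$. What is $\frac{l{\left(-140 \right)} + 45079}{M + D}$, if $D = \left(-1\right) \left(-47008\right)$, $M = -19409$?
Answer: $\frac{45124}{27599} \approx 1.635$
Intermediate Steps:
$l{\left(N \right)} = 45$ ($l{\left(N \right)} = -4 + 49 = 45$)
$D = 47008$
$\frac{l{\left(-140 \right)} + 45079}{M + D} = \frac{45 + 45079}{-19409 + 47008} = \frac{45124}{27599}$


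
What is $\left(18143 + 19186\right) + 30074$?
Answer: $67403$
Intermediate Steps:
$\left(18143 + 19186\right) + 30074 = 37329 + 30074 = 67403$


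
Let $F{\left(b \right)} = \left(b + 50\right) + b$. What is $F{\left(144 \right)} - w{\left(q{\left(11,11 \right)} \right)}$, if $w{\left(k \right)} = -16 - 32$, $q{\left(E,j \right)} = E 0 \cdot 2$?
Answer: $386$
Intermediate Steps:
$q{\left(E,j \right)} = 0$ ($q{\left(E,j \right)} = 0 \cdot 2 = 0$)
$w{\left(k \right)} = -48$ ($w{\left(k \right)} = -16 - 32 = -48$)
$F{\left(b \right)} = 50 + 2 b$ ($F{\left(b \right)} = \left(50 + b\right) + b = 50 + 2 b$)
$F{\left(144 \right)} - w{\left(q{\left(11,11 \right)} \right)} = \left(50 + 2 \cdot 144\right) - -48 = \left(50 + 288\right) + 48 = 338 + 48 = 386$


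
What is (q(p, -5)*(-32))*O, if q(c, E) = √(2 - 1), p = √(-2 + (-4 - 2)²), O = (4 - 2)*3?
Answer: -192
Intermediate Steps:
O = 6 (O = 2*3 = 6)
p = √34 (p = √(-2 + (-6)²) = √(-2 + 36) = √34 ≈ 5.8309)
q(c, E) = 1 (q(c, E) = √1 = 1)
(q(p, -5)*(-32))*O = (1*(-32))*6 = -32*6 = -192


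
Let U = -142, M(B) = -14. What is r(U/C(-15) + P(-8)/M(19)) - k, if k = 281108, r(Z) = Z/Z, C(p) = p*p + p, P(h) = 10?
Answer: -281107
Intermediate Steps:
C(p) = p + p**2 (C(p) = p**2 + p = p + p**2)
r(Z) = 1
r(U/C(-15) + P(-8)/M(19)) - k = 1 - 1*281108 = 1 - 281108 = -281107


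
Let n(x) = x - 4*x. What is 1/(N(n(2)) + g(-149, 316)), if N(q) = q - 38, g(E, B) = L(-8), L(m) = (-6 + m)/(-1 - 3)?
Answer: -2/81 ≈ -0.024691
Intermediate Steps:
n(x) = -3*x
L(m) = 3/2 - m/4 (L(m) = (-6 + m)/(-4) = (-6 + m)*(-¼) = 3/2 - m/4)
g(E, B) = 7/2 (g(E, B) = 3/2 - ¼*(-8) = 3/2 + 2 = 7/2)
N(q) = -38 + q
1/(N(n(2)) + g(-149, 316)) = 1/((-38 - 3*2) + 7/2) = 1/((-38 - 6) + 7/2) = 1/(-44 + 7/2) = 1/(-81/2) = -2/81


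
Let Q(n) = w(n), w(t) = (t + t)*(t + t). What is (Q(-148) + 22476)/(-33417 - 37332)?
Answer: -110092/70749 ≈ -1.5561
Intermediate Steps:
w(t) = 4*t² (w(t) = (2*t)*(2*t) = 4*t²)
Q(n) = 4*n²
(Q(-148) + 22476)/(-33417 - 37332) = (4*(-148)² + 22476)/(-33417 - 37332) = (4*21904 + 22476)/(-70749) = (87616 + 22476)*(-1/70749) = 110092*(-1/70749) = -110092/70749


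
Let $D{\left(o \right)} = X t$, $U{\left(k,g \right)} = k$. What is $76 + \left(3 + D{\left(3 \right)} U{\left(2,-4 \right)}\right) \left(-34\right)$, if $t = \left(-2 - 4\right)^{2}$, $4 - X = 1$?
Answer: $-7370$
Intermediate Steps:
$X = 3$ ($X = 4 - 1 = 3$)
$t = 36$ ($t = \left(-6\right)^{2} = 36$)
$D{\left(o \right)} = 108$ ($D{\left(o \right)} = 3 \cdot 36 = 108$)
$76 + \left(3 + D{\left(3 \right)} U{\left(2,-4 \right)}\right) \left(-34\right) = 76 + \left(3 + 108 \cdot 2\right) \left(-34\right) = 76 + \left(3 + 216\right) \left(-34\right) = 76 + 219 \left(-34\right) = 76 - 7446 = -7370$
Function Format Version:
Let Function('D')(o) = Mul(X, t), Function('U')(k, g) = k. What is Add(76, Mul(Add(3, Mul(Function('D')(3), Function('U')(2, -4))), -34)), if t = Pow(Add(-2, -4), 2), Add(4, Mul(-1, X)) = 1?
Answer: -7370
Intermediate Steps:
X = 3 (X = Add(4, Mul(-1, 1)) = Add(4, -1) = 3)
t = 36 (t = Pow(-6, 2) = 36)
Function('D')(o) = 108 (Function('D')(o) = Mul(3, 36) = 108)
Add(76, Mul(Add(3, Mul(Function('D')(3), Function('U')(2, -4))), -34)) = Add(76, Mul(Add(3, Mul(108, 2)), -34)) = Add(76, Mul(Add(3, 216), -34)) = Add(76, Mul(219, -34)) = Add(76, -7446) = -7370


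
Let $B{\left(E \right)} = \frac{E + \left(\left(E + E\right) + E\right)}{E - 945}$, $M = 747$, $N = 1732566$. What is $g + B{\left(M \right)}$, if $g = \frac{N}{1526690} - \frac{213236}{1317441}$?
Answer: $- \frac{14197849712987}{1005662000145} \approx -14.118$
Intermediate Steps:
$g = \frac{88954918853}{91423818195}$ ($g = \frac{1732566}{1526690} - \frac{213236}{1317441} = 1732566 \cdot \frac{1}{1526690} - \frac{213236}{1317441} = \frac{78753}{69395} - \frac{213236}{1317441} = \frac{88954918853}{91423818195} \approx 0.97299$)
$B{\left(E \right)} = \frac{4 E}{-945 + E}$ ($B{\left(E \right)} = \frac{E + \left(2 E + E\right)}{-945 + E} = \frac{E + 3 E}{-945 + E} = \frac{4 E}{-945 + E}$)
$g + B{\left(M \right)} = \frac{88954918853}{91423818195} + 4 \cdot 747 \frac{1}{-945 + 747} = \frac{88954918853}{91423818195} + 4 \cdot 747 \frac{1}{-198} = \frac{88954918853}{91423818195} + 4 \cdot 747 \left(- \frac{1}{198}\right) = \frac{88954918853}{91423818195} - \frac{166}{11} = - \frac{14197849712987}{1005662000145}$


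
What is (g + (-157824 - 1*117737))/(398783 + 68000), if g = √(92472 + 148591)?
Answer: -275561/466783 + √241063/466783 ≈ -0.58929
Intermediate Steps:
g = √241063 ≈ 490.98
(g + (-157824 - 1*117737))/(398783 + 68000) = (√241063 + (-157824 - 1*117737))/(398783 + 68000) = (√241063 + (-157824 - 117737))/466783 = (√241063 - 275561)*(1/466783) = (-275561 + √241063)*(1/466783) = -275561/466783 + √241063/466783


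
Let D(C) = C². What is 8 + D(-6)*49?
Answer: 1772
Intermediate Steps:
8 + D(-6)*49 = 8 + (-6)²*49 = 8 + 36*49 = 8 + 1764 = 1772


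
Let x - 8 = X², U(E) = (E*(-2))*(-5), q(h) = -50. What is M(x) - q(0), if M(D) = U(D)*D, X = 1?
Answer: 860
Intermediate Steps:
U(E) = 10*E (U(E) = -2*E*(-5) = 10*E)
x = 9 (x = 8 + 1² = 8 + 1 = 9)
M(D) = 10*D² (M(D) = (10*D)*D = 10*D²)
M(x) - q(0) = 10*9² - 1*(-50) = 10*81 + 50 = 810 + 50 = 860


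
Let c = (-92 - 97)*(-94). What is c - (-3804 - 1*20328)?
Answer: 41898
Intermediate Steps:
c = 17766 (c = -189*(-94) = 17766)
c - (-3804 - 1*20328) = 17766 - (-3804 - 1*20328) = 17766 - (-3804 - 20328) = 17766 - 1*(-24132) = 17766 + 24132 = 41898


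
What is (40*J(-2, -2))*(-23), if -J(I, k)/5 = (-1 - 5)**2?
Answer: 165600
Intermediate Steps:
J(I, k) = -180 (J(I, k) = -5*(-1 - 5)**2 = -5*(-6)**2 = -5*36 = -180)
(40*J(-2, -2))*(-23) = (40*(-180))*(-23) = -7200*(-23) = 165600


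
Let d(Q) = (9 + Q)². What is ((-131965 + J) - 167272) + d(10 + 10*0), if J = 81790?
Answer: -217086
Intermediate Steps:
((-131965 + J) - 167272) + d(10 + 10*0) = ((-131965 + 81790) - 167272) + (9 + (10 + 10*0))² = (-50175 - 167272) + (9 + (10 + 0))² = -217447 + (9 + 10)² = -217447 + 19² = -217447 + 361 = -217086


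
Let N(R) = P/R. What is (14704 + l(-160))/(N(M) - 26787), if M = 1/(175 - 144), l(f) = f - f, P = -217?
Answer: -7352/16757 ≈ -0.43874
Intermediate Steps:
l(f) = 0
M = 1/31 ≈ 0.032258
N(R) = -217/R
(14704 + l(-160))/(N(M) - 26787) = (14704 + 0)/(-217/1/31 - 26787) = 14704/(-217*31 - 26787) = 14704/(-6727 - 26787) = 14704/(-33514) = 14704*(-1/33514) = -7352/16757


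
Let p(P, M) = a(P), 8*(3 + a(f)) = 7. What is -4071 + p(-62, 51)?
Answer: -32585/8 ≈ -4073.1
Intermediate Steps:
a(f) = -17/8 (a(f) = -3 + (1/8)*7 = -3 + 7/8 = -17/8)
p(P, M) = -17/8
-4071 + p(-62, 51) = -4071 - 17/8 = -32585/8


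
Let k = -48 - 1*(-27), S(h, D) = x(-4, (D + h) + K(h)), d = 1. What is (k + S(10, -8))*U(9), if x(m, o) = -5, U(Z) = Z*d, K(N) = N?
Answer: -234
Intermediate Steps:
U(Z) = Z (U(Z) = Z*1 = Z)
S(h, D) = -5
k = -21 (k = -48 + 27 = -21)
(k + S(10, -8))*U(9) = (-21 - 5)*9 = -26*9 = -234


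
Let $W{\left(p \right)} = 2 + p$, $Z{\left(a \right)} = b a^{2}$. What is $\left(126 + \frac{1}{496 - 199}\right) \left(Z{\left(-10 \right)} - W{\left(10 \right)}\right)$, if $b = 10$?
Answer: $\frac{36973924}{297} \approx 1.2449 \cdot 10^{5}$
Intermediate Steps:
$Z{\left(a \right)} = 10 a^{2}$
$\left(126 + \frac{1}{496 - 199}\right) \left(Z{\left(-10 \right)} - W{\left(10 \right)}\right) = \left(126 + \frac{1}{496 - 199}\right) \left(10 \left(-10\right)^{2} - \left(2 + 10\right)\right) = \left(126 + \frac{1}{297}\right) \left(10 \cdot 100 - 12\right) = \left(126 + \frac{1}{297}\right) \left(1000 - 12\right) = \frac{37423}{297} \cdot 988 = \frac{36973924}{297}$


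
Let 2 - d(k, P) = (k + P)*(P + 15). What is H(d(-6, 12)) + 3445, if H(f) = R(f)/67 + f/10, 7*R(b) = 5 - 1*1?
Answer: 1608205/469 ≈ 3429.0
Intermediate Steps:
R(b) = 4/7 (R(b) = (5 - 1*1)/7 = (5 - 1)/7 = (1/7)*4 = 4/7)
d(k, P) = 2 - (15 + P)*(P + k) (d(k, P) = 2 - (k + P)*(P + 15) = 2 - (P + k)*(15 + P) = 2 - (15 + P)*(P + k))
H(f) = 4/469 + f/10 (H(f) = (4/7)/67 + f/10 = (4/7)*(1/67) + f*(1/10) = 4/469 + f/10)
H(d(-6, 12)) + 3445 = (4/469 + (2 - 1*12**2 - 15*12 - 15*(-6) - 1*12*(-6))/10) + 3445 = (4/469 + (2 - 1*144 - 180 + 90 + 72)/10) + 3445 = (4/469 + (2 - 144 - 180 + 90 + 72)/10) + 3445 = (4/469 + (1/10)*(-160)) + 3445 = (4/469 - 16) + 3445 = -7500/469 + 3445 = 1608205/469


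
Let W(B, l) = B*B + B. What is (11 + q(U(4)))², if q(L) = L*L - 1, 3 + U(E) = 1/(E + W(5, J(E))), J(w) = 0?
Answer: 473541121/1336336 ≈ 354.36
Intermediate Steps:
W(B, l) = B + B² (W(B, l) = B² + B = B + B²)
U(E) = -3 + 1/(30 + E) (U(E) = -3 + 1/(E + 5*(1 + 5)) = -3 + 1/(E + 5*6) = -3 + 1/(E + 30) = -3 + 1/(30 + E))
q(L) = -1 + L² (q(L) = L² - 1 = -1 + L²)
(11 + q(U(4)))² = (11 + (-1 + ((-89 - 3*4)/(30 + 4))²))² = (11 + (-1 + ((-89 - 12)/34)²))² = (11 + (-1 + ((1/34)*(-101))²))² = (11 + (-1 + (-101/34)²))² = (11 + (-1 + 10201/1156))² = (11 + 9045/1156)² = (21761/1156)² = 473541121/1336336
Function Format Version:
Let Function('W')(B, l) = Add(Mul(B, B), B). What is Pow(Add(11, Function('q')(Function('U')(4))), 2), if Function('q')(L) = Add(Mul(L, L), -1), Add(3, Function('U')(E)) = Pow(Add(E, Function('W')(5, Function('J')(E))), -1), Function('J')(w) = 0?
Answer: Rational(473541121, 1336336) ≈ 354.36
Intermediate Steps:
Function('W')(B, l) = Add(B, Pow(B, 2)) (Function('W')(B, l) = Add(Pow(B, 2), B) = Add(B, Pow(B, 2)))
Function('U')(E) = Add(-3, Pow(Add(30, E), -1)) (Function('U')(E) = Add(-3, Pow(Add(E, Mul(5, Add(1, 5))), -1)) = Add(-3, Pow(Add(E, Mul(5, 6)), -1)) = Add(-3, Pow(Add(E, 30), -1)) = Add(-3, Pow(Add(30, E), -1)))
Function('q')(L) = Add(-1, Pow(L, 2)) (Function('q')(L) = Add(Pow(L, 2), -1) = Add(-1, Pow(L, 2)))
Pow(Add(11, Function('q')(Function('U')(4))), 2) = Pow(Add(11, Add(-1, Pow(Mul(Pow(Add(30, 4), -1), Add(-89, Mul(-3, 4))), 2))), 2) = Pow(Add(11, Add(-1, Pow(Mul(Pow(34, -1), Add(-89, -12)), 2))), 2) = Pow(Add(11, Add(-1, Pow(Mul(Rational(1, 34), -101), 2))), 2) = Pow(Add(11, Add(-1, Pow(Rational(-101, 34), 2))), 2) = Pow(Add(11, Add(-1, Rational(10201, 1156))), 2) = Pow(Add(11, Rational(9045, 1156)), 2) = Pow(Rational(21761, 1156), 2) = Rational(473541121, 1336336)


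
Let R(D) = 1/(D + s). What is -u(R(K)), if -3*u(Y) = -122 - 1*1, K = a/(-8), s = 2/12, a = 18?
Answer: -41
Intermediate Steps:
s = ⅙ (s = 2*(1/12) = ⅙ ≈ 0.16667)
K = -9/4 (K = 18/(-8) = 18*(-⅛) = -9/4 ≈ -2.2500)
R(D) = 1/(⅙ + D) (R(D) = 1/(D + ⅙) = 1/(⅙ + D))
u(Y) = 41 (u(Y) = -(-122 - 1*1)/3 = -(-122 - 1)/3 = -⅓*(-123) = 41)
-u(R(K)) = -1*41 = -41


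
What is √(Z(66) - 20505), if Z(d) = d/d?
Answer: 2*I*√5126 ≈ 143.19*I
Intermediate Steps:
Z(d) = 1
√(Z(66) - 20505) = √(1 - 20505) = √(-20504) = 2*I*√5126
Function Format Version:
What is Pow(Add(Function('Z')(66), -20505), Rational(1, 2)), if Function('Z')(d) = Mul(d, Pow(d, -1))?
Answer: Mul(2, I, Pow(5126, Rational(1, 2))) ≈ Mul(143.19, I)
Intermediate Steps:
Function('Z')(d) = 1
Pow(Add(Function('Z')(66), -20505), Rational(1, 2)) = Pow(Add(1, -20505), Rational(1, 2)) = Pow(-20504, Rational(1, 2)) = Mul(2, I, Pow(5126, Rational(1, 2)))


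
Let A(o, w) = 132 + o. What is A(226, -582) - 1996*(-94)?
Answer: 187982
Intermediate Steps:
A(226, -582) - 1996*(-94) = (132 + 226) - 1996*(-94) = 358 - 1*(-187624) = 358 + 187624 = 187982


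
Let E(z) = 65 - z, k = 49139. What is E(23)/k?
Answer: 42/49139 ≈ 0.00085472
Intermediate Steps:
E(23)/k = (65 - 1*23)/49139 = (65 - 23)*(1/49139) = 42*(1/49139) = 42/49139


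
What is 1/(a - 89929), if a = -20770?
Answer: -1/110699 ≈ -9.0335e-6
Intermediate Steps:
1/(a - 89929) = 1/(-20770 - 89929) = 1/(-110699) = -1/110699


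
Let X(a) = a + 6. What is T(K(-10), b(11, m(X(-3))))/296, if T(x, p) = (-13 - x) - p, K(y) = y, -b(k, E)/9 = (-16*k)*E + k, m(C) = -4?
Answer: 804/37 ≈ 21.730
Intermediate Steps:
X(a) = 6 + a
b(k, E) = -9*k + 144*E*k (b(k, E) = -9*((-16*k)*E + k) = -9*(-16*E*k + k) = -9*(k - 16*E*k) = -9*k + 144*E*k)
T(x, p) = -13 - p - x
T(K(-10), b(11, m(X(-3))))/296 = (-13 - 9*11*(-1 + 16*(-4)) - 1*(-10))/296 = (-13 - 9*11*(-1 - 64) + 10)*(1/296) = (-13 - 9*11*(-65) + 10)*(1/296) = (-13 - 1*(-6435) + 10)*(1/296) = (-13 + 6435 + 10)*(1/296) = 6432*(1/296) = 804/37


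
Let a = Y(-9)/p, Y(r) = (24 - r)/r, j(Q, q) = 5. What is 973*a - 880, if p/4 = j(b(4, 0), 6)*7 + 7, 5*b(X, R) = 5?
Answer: -64889/72 ≈ -901.24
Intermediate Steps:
b(X, R) = 1 (b(X, R) = (⅕)*5 = 1)
Y(r) = (24 - r)/r
p = 168 (p = 4*(5*7 + 7) = 4*(35 + 7) = 4*42 = 168)
a = -11/504 (a = ((24 - 1*(-9))/(-9))/168 = -(24 + 9)/9*(1/168) = -⅑*33*(1/168) = -11/3*1/168 = -11/504 ≈ -0.021825)
973*a - 880 = 973*(-11/504) - 880 = -1529/72 - 880 = -64889/72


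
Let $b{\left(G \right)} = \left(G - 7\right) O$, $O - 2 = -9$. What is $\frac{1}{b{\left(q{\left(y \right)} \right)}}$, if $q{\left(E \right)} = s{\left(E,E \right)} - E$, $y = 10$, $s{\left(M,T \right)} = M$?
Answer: $\frac{1}{49} \approx 0.020408$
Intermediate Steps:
$O = -7$ ($O = 2 - 9 = -7$)
$q{\left(E \right)} = 0$ ($q{\left(E \right)} = E - E = 0$)
$b{\left(G \right)} = 49 - 7 G$ ($b{\left(G \right)} = \left(G - 7\right) \left(-7\right) = \left(-7 + G\right) \left(-7\right) = 49 - 7 G$)
$\frac{1}{b{\left(q{\left(y \right)} \right)}} = \frac{1}{49 - 0} = \frac{1}{49 + 0} = \frac{1}{49}$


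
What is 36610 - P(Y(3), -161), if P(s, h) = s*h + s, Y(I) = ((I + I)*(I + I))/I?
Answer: 38530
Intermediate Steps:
Y(I) = 4*I (Y(I) = ((2*I)*(2*I))/I = (4*I**2)/I = 4*I)
P(s, h) = s + h*s (P(s, h) = h*s + s = s + h*s)
36610 - P(Y(3), -161) = 36610 - 4*3*(1 - 161) = 36610 - 12*(-160) = 36610 - 1*(-1920) = 36610 + 1920 = 38530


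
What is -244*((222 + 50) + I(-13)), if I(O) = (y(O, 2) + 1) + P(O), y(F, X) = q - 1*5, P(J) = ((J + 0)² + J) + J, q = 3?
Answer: -101016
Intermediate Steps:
P(J) = J² + 2*J (P(J) = (J² + J) + J = (J + J²) + J = J² + 2*J)
y(F, X) = -2 (y(F, X) = 3 - 1*5 = 3 - 5 = -2)
I(O) = -1 + O*(2 + O) (I(O) = (-2 + 1) + O*(2 + O) = -1 + O*(2 + O))
-244*((222 + 50) + I(-13)) = -244*((222 + 50) + (-1 - 13*(2 - 13))) = -244*(272 + (-1 - 13*(-11))) = -244*(272 + (-1 + 143)) = -244*(272 + 142) = -244*414 = -101016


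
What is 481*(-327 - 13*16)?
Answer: -257335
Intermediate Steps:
481*(-327 - 13*16) = 481*(-327 - 208) = 481*(-535) = -257335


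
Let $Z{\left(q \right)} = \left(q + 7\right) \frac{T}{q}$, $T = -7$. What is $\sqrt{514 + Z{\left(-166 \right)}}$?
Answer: $\frac{\sqrt{13979026}}{166} \approx 22.523$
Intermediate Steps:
$Z{\left(q \right)} = - \frac{7 \left(7 + q\right)}{q}$ ($Z{\left(q \right)} = \left(q + 7\right) \left(- \frac{7}{q}\right) = \left(7 + q\right) \left(- \frac{7}{q}\right) = - \frac{7 \left(7 + q\right)}{q}$)
$\sqrt{514 + Z{\left(-166 \right)}} = \sqrt{514 - \left(7 + \frac{49}{-166}\right)} = \sqrt{514 - \frac{1113}{166}} = \sqrt{\frac{84211}{166}} = \frac{\sqrt{13979026}}{166}$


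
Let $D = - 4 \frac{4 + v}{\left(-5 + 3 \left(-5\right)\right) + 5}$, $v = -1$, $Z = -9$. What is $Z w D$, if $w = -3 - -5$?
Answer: $- \frac{72}{5} \approx -14.4$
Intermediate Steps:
$w = 2$ ($w = -3 + 5 = 2$)
$D = \frac{4}{5}$ ($D = - 4 \frac{4 - 1}{\left(-5 + 3 \left(-5\right)\right) + 5} = - 4 \frac{3}{\left(-5 - 15\right) + 5} = - 4 \frac{3}{-20 + 5} = - 4 \frac{3}{-15} = - 4 \cdot 3 \left(- \frac{1}{15}\right) = \left(-4\right) \left(- \frac{1}{5}\right) = \frac{4}{5} \approx 0.8$)
$Z w D = \left(-9\right) 2 \cdot \frac{4}{5} = \left(-18\right) \frac{4}{5} = - \frac{72}{5}$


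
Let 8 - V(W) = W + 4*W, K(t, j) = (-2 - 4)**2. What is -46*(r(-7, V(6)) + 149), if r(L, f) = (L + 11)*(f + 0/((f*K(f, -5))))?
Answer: -2806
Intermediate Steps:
K(t, j) = 36 (K(t, j) = (-6)**2 = 36)
V(W) = 8 - 5*W (V(W) = 8 - (W + 4*W) = 8 - 5*W)
r(L, f) = f*(11 + L) (r(L, f) = (L + 11)*(f + 0/((f*36))) = (11 + L)*(f + 0/((36*f))) = (11 + L)*(f + 0*(1/(36*f))) = (11 + L)*(f + 0) = (11 + L)*f = f*(11 + L))
-46*(r(-7, V(6)) + 149) = -46*((8 - 5*6)*(11 - 7) + 149) = -46*((8 - 30)*4 + 149) = -46*(-22*4 + 149) = -46*(-88 + 149) = -46*61 = -2806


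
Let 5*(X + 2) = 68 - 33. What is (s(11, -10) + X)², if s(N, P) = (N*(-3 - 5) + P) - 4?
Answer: 9409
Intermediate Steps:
s(N, P) = -4 + P - 8*N (s(N, P) = (N*(-8) + P) - 4 = (-8*N + P) - 4 = (P - 8*N) - 4 = -4 + P - 8*N)
X = 5 (X = -2 + (68 - 33)/5 = -2 + (⅕)*35 = -2 + 7 = 5)
(s(11, -10) + X)² = ((-4 - 10 - 8*11) + 5)² = ((-4 - 10 - 88) + 5)² = (-102 + 5)² = (-97)² = 9409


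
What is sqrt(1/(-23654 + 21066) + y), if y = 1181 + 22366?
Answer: sqrt(39427943845)/1294 ≈ 153.45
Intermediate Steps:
y = 23547
sqrt(1/(-23654 + 21066) + y) = sqrt(1/(-23654 + 21066) + 23547) = sqrt(1/(-2588) + 23547) = sqrt(-1/2588 + 23547) = sqrt(60939635/2588) = sqrt(39427943845)/1294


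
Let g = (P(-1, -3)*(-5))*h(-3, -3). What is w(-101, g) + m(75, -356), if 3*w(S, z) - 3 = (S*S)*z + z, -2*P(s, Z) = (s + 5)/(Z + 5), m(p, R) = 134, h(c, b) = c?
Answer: -50875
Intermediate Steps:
P(s, Z) = -(5 + s)/(2*(5 + Z)) (P(s, Z) = -(s + 5)/(2*(Z + 5)) = -(5 + s)/(2*(5 + Z)))
g = -15 (g = (((-5 - 1*(-1))/(2*(5 - 3)))*(-5))*(-3) = (((½)*(-5 + 1)/2)*(-5))*(-3) = (((½)*(½)*(-4))*(-5))*(-3) = -1*(-5)*(-3) = 5*(-3) = -15)
w(S, z) = 1 + z/3 + z*S²/3 (w(S, z) = 1 + ((S*S)*z + z)/3 = 1 + (S²*z + z)/3 = 1 + (z*S² + z)/3 = 1 + (z + z*S²)/3 = 1 + (z/3 + z*S²/3) = 1 + z/3 + z*S²/3)
w(-101, g) + m(75, -356) = (1 + (⅓)*(-15) + (⅓)*(-15)*(-101)²) + 134 = (1 - 5 + (⅓)*(-15)*10201) + 134 = (1 - 5 - 51005) + 134 = -51009 + 134 = -50875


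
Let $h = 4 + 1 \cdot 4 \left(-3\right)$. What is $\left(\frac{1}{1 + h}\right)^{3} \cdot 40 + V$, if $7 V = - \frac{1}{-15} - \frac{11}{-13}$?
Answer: $\frac{922}{66885} \approx 0.013785$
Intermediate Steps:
$V = \frac{178}{1365}$ ($V = \frac{- \frac{1}{-15} - \frac{11}{-13}}{7} = \frac{\left(-1\right) \left(- \frac{1}{15}\right) - - \frac{11}{13}}{7} = \frac{\frac{1}{15} + \frac{11}{13}}{7} = \frac{1}{7} \cdot \frac{178}{195} = \frac{178}{1365} \approx 0.1304$)
$h = -8$ ($h = 4 + 4 \left(-3\right) = 4 - 12 = -8$)
$\left(\frac{1}{1 + h}\right)^{3} \cdot 40 + V = \left(\frac{1}{1 - 8}\right)^{3} \cdot 40 + \frac{178}{1365} = \left(\frac{1}{-7}\right)^{3} \cdot 40 + \frac{178}{1365} = \left(- \frac{1}{7}\right)^{3} \cdot 40 + \frac{178}{1365} = \left(- \frac{1}{343}\right) 40 + \frac{178}{1365} = - \frac{40}{343} + \frac{178}{1365} = \frac{922}{66885}$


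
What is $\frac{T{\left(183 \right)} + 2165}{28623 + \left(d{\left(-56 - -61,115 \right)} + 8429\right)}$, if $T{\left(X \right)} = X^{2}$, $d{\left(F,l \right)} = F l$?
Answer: $\frac{35654}{37627} \approx 0.94756$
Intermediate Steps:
$\frac{T{\left(183 \right)} + 2165}{28623 + \left(d{\left(-56 - -61,115 \right)} + 8429\right)} = \frac{183^{2} + 2165}{28623 + \left(\left(-56 - -61\right) 115 + 8429\right)} = \frac{33489 + 2165}{28623 + \left(\left(-56 + 61\right) 115 + 8429\right)} = \frac{35654}{28623 + \left(5 \cdot 115 + 8429\right)} = \frac{35654}{28623 + \left(575 + 8429\right)} = \frac{35654}{28623 + 9004} = \frac{35654}{37627}$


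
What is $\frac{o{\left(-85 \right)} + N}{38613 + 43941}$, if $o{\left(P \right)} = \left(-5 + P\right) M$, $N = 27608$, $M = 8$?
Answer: $\frac{13444}{41277} \approx 0.3257$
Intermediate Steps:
$o{\left(P \right)} = -40 + 8 P$ ($o{\left(P \right)} = \left(-5 + P\right) 8 = -40 + 8 P$)
$\frac{o{\left(-85 \right)} + N}{38613 + 43941} = \frac{\left(-40 + 8 \left(-85\right)\right) + 27608}{38613 + 43941} = \frac{\left(-40 - 680\right) + 27608}{82554} = \left(-720 + 27608\right) \frac{1}{82554} = 26888 \cdot \frac{1}{82554} = \frac{13444}{41277}$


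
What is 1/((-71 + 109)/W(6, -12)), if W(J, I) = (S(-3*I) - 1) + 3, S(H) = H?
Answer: 1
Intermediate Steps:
W(J, I) = 2 - 3*I (W(J, I) = (-3*I - 1) + 3 = (-1 - 3*I) + 3 = 2 - 3*I)
1/((-71 + 109)/W(6, -12)) = 1/((-71 + 109)/(2 - 3*(-12))) = 1/(38/(2 + 36)) = 1/(38/38) = 1/((1/38)*38) = 1/1 = 1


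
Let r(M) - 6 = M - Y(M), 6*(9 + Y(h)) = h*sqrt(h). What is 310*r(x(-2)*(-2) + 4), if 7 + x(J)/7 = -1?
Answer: 40610 - 35960*sqrt(29)/3 ≈ -23940.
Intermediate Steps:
x(J) = -56 (x(J) = -49 + 7*(-1) = -49 - 7 = -56)
Y(h) = -9 + h**(3/2)/6 (Y(h) = -9 + (h*sqrt(h))/6 = -9 + h**(3/2)/6)
r(M) = 15 + M - M**(3/2)/6 (r(M) = 6 + (M - (-9 + M**(3/2)/6)) = 6 + (M + (9 - M**(3/2)/6)) = 6 + (9 + M - M**(3/2)/6) = 15 + M - M**(3/2)/6)
310*r(x(-2)*(-2) + 4) = 310*(15 + (-56*(-2) + 4) - (-56*(-2) + 4)**(3/2)/6) = 310*(15 + (112 + 4) - (112 + 4)**(3/2)/6) = 310*(15 + 116 - 116*sqrt(29)/3) = 310*(131 - 116*sqrt(29)/3) = 40610 - 35960*sqrt(29)/3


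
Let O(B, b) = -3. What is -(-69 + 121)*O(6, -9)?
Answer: 156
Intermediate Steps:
-(-69 + 121)*O(6, -9) = -(-69 + 121)*(-3) = -52*(-3) = -1*(-156) = 156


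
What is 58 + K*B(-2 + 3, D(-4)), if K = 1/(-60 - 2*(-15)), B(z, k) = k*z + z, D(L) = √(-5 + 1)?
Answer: 1739/30 - I/15 ≈ 57.967 - 0.066667*I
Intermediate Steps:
D(L) = 2*I (D(L) = √(-4) = 2*I)
B(z, k) = z + k*z
K = -1/30 (K = 1/(-60 + 30) = 1/(-30) = -1/30 ≈ -0.033333)
58 + K*B(-2 + 3, D(-4)) = 58 - (-2 + 3)*(1 + 2*I)/30 = 58 - (1 + 2*I)/30 = 58 + (-1/30 - I/15) = 1739/30 - I/15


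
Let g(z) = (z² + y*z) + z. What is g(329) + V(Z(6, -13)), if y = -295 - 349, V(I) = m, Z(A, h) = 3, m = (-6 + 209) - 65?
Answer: -103168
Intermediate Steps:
m = 138 (m = 203 - 65 = 138)
V(I) = 138
y = -644
g(z) = z² - 643*z (g(z) = (z² - 644*z) + z = z² - 643*z)
g(329) + V(Z(6, -13)) = 329*(-643 + 329) + 138 = 329*(-314) + 138 = -103306 + 138 = -103168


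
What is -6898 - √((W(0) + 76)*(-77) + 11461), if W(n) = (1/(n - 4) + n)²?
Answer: -6898 - 27*√123/4 ≈ -6972.9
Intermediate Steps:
W(n) = (n + 1/(-4 + n))² (W(n) = (1/(-4 + n) + n)² = (n + 1/(-4 + n))²)
-6898 - √((W(0) + 76)*(-77) + 11461) = -6898 - √(((1 + 0² - 4*0)²/(-4 + 0)² + 76)*(-77) + 11461) = -6898 - √(((1 + 0 + 0)²/(-4)² + 76)*(-77) + 11461) = -6898 - √(((1/16)*1² + 76)*(-77) + 11461) = -6898 - √(((1/16)*1 + 76)*(-77) + 11461) = -6898 - √((1/16 + 76)*(-77) + 11461) = -6898 - √((1217/16)*(-77) + 11461) = -6898 - √(-93709/16 + 11461) = -6898 - √(89667/16) = -6898 - 27*√123/4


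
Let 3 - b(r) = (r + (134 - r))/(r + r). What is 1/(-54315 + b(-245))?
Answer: -245/13306373 ≈ -1.8412e-5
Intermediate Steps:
b(r) = 3 - 67/r (b(r) = 3 - (r + (134 - r))/(r + r) = 3 - 134/(2*r) = 3 - 134*1/(2*r) = 3 - 67/r)
1/(-54315 + b(-245)) = 1/(-54315 + (3 - 67/(-245))) = 1/(-54315 + (3 - 67*(-1/245))) = 1/(-54315 + (3 + 67/245)) = 1/(-54315 + 802/245) = 1/(-13306373/245) = -245/13306373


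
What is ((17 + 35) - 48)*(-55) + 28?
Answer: -192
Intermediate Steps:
((17 + 35) - 48)*(-55) + 28 = (52 - 48)*(-55) + 28 = 4*(-55) + 28 = -220 + 28 = -192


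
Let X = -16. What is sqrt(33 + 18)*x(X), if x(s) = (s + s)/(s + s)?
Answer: sqrt(51) ≈ 7.1414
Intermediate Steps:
x(s) = 1 (x(s) = (2*s)/((2*s)) = (2*s)*(1/(2*s)) = 1)
sqrt(33 + 18)*x(X) = sqrt(33 + 18)*1 = sqrt(51)*1 = sqrt(51)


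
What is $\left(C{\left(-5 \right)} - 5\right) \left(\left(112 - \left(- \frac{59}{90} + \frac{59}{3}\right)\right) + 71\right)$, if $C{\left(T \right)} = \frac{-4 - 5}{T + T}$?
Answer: $- \frac{605119}{900} \approx -672.35$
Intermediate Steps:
$C{\left(T \right)} = - \frac{9}{2 T}$
$\left(C{\left(-5 \right)} - 5\right) \left(\left(112 - \left(- \frac{59}{90} + \frac{59}{3}\right)\right) + 71\right) = \left(- \frac{9}{2 \left(-5\right)} - 5\right) \left(\left(112 - \left(- \frac{59}{90} + \frac{59}{3}\right)\right) + 71\right) = \left(\left(- \frac{9}{2}\right) \left(- \frac{1}{5}\right) - 5\right) \left(\left(112 - \frac{1711}{90}\right) + 71\right) = \left(\frac{9}{10} - 5\right) \left(\left(112 + \left(\frac{59}{90} - \frac{59}{3}\right)\right) + 71\right) = - \frac{41 \left(\left(112 - \frac{1711}{90}\right) + 71\right)}{10} = - \frac{41 \left(\frac{8369}{90} + 71\right)}{10} = \left(- \frac{41}{10}\right) \frac{14759}{90} = - \frac{605119}{900}$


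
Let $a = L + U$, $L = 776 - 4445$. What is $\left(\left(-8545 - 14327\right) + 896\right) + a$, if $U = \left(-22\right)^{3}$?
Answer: $-36293$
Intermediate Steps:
$U = -10648$
$L = -3669$ ($L = 776 - 4445 = -3669$)
$a = -14317$ ($a = -3669 - 10648 = -14317$)
$\left(\left(-8545 - 14327\right) + 896\right) + a = \left(\left(-8545 - 14327\right) + 896\right) - 14317 = \left(-22872 + 896\right) - 14317 = -21976 - 14317 = -36293$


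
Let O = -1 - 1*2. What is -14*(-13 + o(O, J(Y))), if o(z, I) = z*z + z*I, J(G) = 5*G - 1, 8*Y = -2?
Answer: -77/2 ≈ -38.500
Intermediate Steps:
Y = -1/4 (Y = (1/8)*(-2) = -1/4 ≈ -0.25000)
J(G) = -1 + 5*G
O = -3 (O = -1 - 2 = -3)
o(z, I) = z**2 + I*z
-14*(-13 + o(O, J(Y))) = -14*(-13 - 3*((-1 + 5*(-1/4)) - 3)) = -14*(-13 - 3*((-1 - 5/4) - 3)) = -14*(-13 - 3*(-9/4 - 3)) = -14*(-13 - 3*(-21/4)) = -14*(-13 + 63/4) = -14*11/4 = -77/2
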